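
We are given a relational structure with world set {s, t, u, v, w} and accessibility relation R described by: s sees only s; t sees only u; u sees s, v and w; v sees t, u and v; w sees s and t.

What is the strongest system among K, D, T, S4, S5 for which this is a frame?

Serial (axiom D): yes — every world has a successor (e.g. s R s).
Reflexive (axiom T): no — t is not related to itself.
Transitive (axiom 4): no — t R u and u R s, but not t R s.
Euclidean (axiom 5): no — u R s and u R v, but not s R v.
So F validates K, D; T would additionally require R to be reflexive. The strongest is D.

D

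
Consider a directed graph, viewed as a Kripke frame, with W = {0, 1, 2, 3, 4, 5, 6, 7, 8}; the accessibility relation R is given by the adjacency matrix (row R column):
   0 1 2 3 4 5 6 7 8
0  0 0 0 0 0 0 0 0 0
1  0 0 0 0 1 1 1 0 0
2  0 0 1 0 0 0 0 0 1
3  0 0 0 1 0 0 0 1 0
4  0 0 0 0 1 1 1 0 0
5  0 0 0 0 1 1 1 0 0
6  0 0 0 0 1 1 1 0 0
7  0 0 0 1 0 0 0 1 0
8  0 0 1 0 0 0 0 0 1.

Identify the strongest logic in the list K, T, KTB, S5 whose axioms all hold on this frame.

K

Reflexive (axiom T): no — 0 is not related to itself.
Symmetric (axiom B): no — 1 R 4 but not 4 R 1.
Euclidean (axiom 5): yes — any two successors of a common world are R-related.
So F validates K; T would additionally require R to be reflexive. The strongest is K.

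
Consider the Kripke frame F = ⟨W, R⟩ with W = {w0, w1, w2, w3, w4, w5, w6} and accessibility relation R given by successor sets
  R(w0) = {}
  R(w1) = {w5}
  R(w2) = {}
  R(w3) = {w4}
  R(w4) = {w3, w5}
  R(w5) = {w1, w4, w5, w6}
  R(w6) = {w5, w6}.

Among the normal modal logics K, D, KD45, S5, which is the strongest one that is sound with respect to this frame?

Serial (axiom D): no — w0 has no R-successor.
Euclidean (axiom 5): no — w4 R w3 and w4 R w5, but not w3 R w5.
Transitive (axiom 4): no — w1 R w5 and w5 R w4, but not w1 R w4.
Reflexive (axiom T): no — w0 is not related to itself.
So F validates K; D would additionally require R to be serial. The strongest is K.

K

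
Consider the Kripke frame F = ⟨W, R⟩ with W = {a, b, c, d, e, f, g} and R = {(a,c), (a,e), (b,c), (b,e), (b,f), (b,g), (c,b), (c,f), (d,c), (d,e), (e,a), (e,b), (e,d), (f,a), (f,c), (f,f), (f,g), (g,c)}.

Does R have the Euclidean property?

Euclidean: no — a R c and a R e, but not c R e.

No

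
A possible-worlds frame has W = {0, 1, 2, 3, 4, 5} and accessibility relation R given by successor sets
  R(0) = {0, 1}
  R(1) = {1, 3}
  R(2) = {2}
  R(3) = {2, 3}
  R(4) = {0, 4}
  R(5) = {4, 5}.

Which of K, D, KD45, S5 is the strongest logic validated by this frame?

Serial (axiom D): yes — every world has a successor (e.g. 0 R 0).
Euclidean (axiom 5): no — 0 R 1 and 0 R 0, but not 1 R 0.
Transitive (axiom 4): no — 0 R 1 and 1 R 3, but not 0 R 3.
Reflexive (axiom T): yes — every world is R-related to itself.
So F validates K, D; KD45 would additionally require R to be Euclidean and transitive. The strongest is D.

D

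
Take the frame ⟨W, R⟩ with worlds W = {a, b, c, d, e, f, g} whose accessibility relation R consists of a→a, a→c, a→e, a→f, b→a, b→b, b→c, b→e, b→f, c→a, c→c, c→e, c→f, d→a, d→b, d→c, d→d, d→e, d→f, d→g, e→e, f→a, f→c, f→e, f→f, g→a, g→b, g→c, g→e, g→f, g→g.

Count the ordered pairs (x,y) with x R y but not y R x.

Enumerating: (a,e), (b,a), (b,c), (b,e), (b,f), (c,e), (d,a), (d,b), (d,c), (d,e), (d,f), (d,g), (f,e), (g,a), (g,b), (g,c), (g,e), (g,f).

18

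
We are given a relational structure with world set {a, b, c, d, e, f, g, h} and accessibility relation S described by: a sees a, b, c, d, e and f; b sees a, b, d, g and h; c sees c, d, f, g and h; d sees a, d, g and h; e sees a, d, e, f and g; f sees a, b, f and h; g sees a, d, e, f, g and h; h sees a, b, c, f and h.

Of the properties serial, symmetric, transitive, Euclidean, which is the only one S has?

Serial: yes — every world has a successor (e.g. a S a).
Symmetric: no — a S c but not c S a.
Transitive: no — a S b and b S g, but not a S g.
Euclidean: no — a S b and a S c, but not b S c.
Only serial holds.

serial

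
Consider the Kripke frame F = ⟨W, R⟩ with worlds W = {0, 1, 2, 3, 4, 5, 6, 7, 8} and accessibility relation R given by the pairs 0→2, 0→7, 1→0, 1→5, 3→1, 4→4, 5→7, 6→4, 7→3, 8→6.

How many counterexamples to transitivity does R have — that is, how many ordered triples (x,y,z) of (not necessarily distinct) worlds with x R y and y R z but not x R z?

Enumerating: (0,7,3), (1,0,2), (1,0,7), (1,5,7), (3,1,0), (3,1,5), (5,7,3), (7,3,1), (8,6,4).

9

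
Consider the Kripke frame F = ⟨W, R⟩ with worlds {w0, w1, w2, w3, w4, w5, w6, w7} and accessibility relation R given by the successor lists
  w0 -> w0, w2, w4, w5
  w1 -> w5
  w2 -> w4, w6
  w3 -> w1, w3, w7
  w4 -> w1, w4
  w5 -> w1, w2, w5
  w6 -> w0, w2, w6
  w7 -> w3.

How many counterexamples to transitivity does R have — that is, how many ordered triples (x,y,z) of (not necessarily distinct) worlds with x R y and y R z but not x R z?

Enumerating: (w0,w2,w6), (w0,w4,w1), (w0,w5,w1), (w1,w5,w1), (w1,w5,w2), (w2,w4,w1), (w2,w6,w0), (w2,w6,w2), (w3,w1,w5), (w4,w1,w5), (w5,w2,w4), (w5,w2,w6), (w6,w0,w4), (w6,w0,w5), (w6,w2,w4), (w7,w3,w1), (w7,w3,w7).

17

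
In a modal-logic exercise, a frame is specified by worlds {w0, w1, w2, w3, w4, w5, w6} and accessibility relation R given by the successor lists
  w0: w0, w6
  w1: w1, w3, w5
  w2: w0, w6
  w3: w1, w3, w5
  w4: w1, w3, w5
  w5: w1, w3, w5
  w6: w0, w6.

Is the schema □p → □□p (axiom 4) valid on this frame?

By correspondence theory, 4 is valid on a frame iff R is transitive.
Transitive: yes — every two-step R-path is closed by a direct edge.

Yes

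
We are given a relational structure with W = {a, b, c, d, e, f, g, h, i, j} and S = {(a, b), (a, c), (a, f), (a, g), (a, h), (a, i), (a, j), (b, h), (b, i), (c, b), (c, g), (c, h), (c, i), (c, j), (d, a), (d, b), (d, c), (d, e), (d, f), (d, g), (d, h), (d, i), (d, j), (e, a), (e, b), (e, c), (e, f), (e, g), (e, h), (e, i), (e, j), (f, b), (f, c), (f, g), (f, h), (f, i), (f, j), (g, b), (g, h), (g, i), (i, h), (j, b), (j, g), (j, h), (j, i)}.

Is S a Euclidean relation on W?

No

Euclidean: no — a S b and a S c, but not b S c.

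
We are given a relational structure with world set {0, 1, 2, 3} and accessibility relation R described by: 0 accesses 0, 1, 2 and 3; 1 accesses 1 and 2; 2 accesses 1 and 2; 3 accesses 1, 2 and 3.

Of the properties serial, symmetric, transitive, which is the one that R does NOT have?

symmetric

Serial: yes — every world has a successor (e.g. 0 R 0).
Symmetric: no — 0 R 1 but not 1 R 0.
Transitive: yes — every two-step R-path is closed by a direct edge.
Only symmetric fails.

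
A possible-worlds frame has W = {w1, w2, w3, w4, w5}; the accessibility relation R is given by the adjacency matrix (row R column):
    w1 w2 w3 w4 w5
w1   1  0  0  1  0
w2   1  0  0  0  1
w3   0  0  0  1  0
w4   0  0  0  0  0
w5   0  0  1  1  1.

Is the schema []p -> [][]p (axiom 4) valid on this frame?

No

Axiom 4 corresponds to the accessibility relation being transitive.
Transitive: no — w2 R w1 and w1 R w4, but not w2 R w4.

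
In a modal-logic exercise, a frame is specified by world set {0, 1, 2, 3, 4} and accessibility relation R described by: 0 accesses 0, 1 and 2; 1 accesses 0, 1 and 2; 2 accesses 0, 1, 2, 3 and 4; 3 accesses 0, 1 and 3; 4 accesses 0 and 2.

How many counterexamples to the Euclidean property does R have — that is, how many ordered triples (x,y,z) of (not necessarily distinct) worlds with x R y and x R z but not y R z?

11

Enumerating: (2,0,3), (2,0,4), (2,1,3), (2,1,4), (2,3,2), (2,3,4), (2,4,1), (2,4,3), (2,4,4), (3,0,3), (3,1,3).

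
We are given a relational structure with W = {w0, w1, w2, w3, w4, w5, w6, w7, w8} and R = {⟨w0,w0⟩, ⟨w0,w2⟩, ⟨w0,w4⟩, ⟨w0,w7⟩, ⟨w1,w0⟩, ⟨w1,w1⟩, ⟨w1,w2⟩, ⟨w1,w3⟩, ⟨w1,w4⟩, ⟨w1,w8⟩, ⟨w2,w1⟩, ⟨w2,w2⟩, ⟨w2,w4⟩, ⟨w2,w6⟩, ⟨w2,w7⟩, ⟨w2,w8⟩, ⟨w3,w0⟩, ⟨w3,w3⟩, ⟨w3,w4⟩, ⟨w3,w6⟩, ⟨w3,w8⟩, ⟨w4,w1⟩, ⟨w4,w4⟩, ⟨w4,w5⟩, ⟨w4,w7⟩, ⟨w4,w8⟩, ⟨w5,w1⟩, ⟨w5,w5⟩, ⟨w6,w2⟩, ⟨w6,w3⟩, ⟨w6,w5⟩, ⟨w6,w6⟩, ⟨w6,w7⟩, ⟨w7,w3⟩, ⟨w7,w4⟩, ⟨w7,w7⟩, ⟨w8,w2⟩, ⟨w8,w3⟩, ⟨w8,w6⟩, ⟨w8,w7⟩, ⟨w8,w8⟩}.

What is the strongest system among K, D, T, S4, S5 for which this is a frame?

T

Serial (axiom D): yes — every world has a successor (e.g. w0 R w0).
Reflexive (axiom T): yes — every world is R-related to itself.
Transitive (axiom 4): no — w0 R w2 and w2 R w1, but not w0 R w1.
Euclidean (axiom 5): no — w0 R w4 and w0 R w2, but not w4 R w2.
So F validates K, D, T; S4 would additionally require R to be transitive. The strongest is T.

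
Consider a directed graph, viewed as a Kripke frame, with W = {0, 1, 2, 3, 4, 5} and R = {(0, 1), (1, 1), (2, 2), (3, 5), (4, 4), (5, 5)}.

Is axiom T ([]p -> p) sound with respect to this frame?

By correspondence theory, T is valid on a frame iff R is reflexive.
Reflexive: no — 0 is not related to itself.

No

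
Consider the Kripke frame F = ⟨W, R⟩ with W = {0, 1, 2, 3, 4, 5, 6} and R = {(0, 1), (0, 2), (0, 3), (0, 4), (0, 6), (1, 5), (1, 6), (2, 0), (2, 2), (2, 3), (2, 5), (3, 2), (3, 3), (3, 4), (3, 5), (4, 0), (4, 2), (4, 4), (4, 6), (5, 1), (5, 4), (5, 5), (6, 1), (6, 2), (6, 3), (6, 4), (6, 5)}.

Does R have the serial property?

Serial: yes — every world has a successor (e.g. 0 R 1).

Yes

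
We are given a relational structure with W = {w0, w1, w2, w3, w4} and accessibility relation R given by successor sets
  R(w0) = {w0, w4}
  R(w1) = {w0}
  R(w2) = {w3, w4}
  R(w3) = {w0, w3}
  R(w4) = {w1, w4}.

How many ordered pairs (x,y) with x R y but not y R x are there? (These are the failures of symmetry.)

6

Enumerating: (w0,w4), (w1,w0), (w2,w3), (w2,w4), (w3,w0), (w4,w1).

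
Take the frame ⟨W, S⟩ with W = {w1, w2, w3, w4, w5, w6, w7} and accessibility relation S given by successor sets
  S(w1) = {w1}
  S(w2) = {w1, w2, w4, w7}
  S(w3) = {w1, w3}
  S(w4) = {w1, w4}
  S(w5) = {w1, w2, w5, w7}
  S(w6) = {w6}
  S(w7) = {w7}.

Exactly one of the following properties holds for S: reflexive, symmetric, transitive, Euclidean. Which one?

Reflexive: yes — every world is S-related to itself.
Symmetric: no — w2 S w1 but not w1 S w2.
Transitive: no — w5 S w2 and w2 S w4, but not w5 S w4.
Euclidean: no — w2 S w1 and w2 S w4, but not w1 S w4.
Only reflexive holds.

reflexive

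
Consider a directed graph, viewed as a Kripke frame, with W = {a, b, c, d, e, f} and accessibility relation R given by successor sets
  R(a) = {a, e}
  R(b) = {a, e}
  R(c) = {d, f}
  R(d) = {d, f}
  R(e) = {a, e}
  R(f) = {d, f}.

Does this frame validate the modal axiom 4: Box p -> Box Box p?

Yes

Axiom 4 corresponds to the accessibility relation being transitive.
Transitive: yes — every two-step R-path is closed by a direct edge.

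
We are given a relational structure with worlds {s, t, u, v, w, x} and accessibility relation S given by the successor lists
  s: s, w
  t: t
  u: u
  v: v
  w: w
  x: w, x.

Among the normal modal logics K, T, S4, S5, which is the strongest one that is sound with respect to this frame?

Reflexive (axiom T): yes — every world is S-related to itself.
Transitive (axiom 4): yes — every two-step S-path is closed by a direct edge.
Euclidean (axiom 5): no — s S w and s S s, but not w S s.
So F validates K, T, S4; S5 would additionally require S to be Euclidean. The strongest is S4.

S4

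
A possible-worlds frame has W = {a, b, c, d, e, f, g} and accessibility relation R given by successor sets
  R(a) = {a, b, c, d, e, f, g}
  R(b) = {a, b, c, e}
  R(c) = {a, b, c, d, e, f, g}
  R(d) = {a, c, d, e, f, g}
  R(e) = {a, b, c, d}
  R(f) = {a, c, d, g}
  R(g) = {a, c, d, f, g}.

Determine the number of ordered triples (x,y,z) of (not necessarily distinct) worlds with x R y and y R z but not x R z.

34

Enumerating: (b,a,d), (b,a,f), (b,a,g), (b,c,d), (b,c,f), (b,c,g), (b,e,d), (d,a,b), (d,c,b), (d,e,b), (e,a,e), (e,a,f), … and 22 more.
Total: 34.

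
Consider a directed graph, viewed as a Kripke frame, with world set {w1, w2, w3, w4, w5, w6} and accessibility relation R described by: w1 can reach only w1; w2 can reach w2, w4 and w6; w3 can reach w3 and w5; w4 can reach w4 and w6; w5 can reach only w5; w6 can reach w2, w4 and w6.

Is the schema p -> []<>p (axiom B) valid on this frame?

No

By correspondence theory, B is valid on a frame iff R is symmetric.
Symmetric: no — w2 R w4 but not w4 R w2.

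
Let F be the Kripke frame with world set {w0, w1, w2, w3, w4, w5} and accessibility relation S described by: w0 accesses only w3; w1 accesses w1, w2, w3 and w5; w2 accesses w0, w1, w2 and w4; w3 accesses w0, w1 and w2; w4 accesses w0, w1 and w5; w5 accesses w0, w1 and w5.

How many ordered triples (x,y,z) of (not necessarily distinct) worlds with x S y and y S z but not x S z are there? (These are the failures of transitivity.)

21

Enumerating: (w0,w3,w0), (w0,w3,w1), (w0,w3,w2), (w1,w2,w0), (w1,w2,w4), (w1,w3,w0), (w1,w5,w0), (w2,w0,w3), (w2,w1,w3), (w2,w1,w5), (w2,w4,w5), (w3,w0,w3), … and 9 more.
Total: 21.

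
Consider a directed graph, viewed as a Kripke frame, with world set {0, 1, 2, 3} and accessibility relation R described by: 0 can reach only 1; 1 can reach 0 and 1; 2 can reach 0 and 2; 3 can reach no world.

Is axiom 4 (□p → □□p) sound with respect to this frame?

No

The schema 4 characterises exactly the transitive frames.
Transitive: no — 2 R 0 and 0 R 1, but not 2 R 1.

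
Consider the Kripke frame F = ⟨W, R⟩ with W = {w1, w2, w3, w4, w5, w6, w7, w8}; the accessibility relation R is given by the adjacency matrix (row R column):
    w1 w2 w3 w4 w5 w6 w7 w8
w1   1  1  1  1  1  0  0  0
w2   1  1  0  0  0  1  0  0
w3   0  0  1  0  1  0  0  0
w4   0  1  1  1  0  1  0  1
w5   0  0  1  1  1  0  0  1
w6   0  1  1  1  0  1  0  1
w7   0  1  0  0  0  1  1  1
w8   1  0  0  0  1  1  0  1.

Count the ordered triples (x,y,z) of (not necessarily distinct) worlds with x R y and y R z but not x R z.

Enumerating: (w1,w2,w6), (w1,w4,w6), (w1,w4,w8), (w1,w5,w8), (w2,w1,w3), (w2,w1,w4), (w2,w1,w5), (w2,w6,w3), (w2,w6,w4), (w2,w6,w8), (w3,w5,w4), (w3,w5,w8), … and 25 more.
Total: 37.

37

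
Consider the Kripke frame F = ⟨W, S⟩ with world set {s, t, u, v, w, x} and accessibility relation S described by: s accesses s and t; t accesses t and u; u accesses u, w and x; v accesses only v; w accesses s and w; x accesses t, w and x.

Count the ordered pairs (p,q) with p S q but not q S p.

Enumerating: (s,t), (t,u), (u,w), (u,x), (w,s), (x,t), (x,w).

7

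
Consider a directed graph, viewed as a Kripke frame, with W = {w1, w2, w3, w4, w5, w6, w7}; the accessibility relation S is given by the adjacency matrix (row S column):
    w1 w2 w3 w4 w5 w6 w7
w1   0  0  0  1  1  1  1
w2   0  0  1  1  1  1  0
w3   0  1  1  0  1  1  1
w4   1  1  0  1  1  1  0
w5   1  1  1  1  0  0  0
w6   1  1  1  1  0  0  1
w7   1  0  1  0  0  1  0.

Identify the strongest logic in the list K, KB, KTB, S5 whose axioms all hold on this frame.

KB

Symmetric (axiom B): yes — every pair in S has its reverse in S.
Reflexive (axiom T): no — w1 is not related to itself.
Euclidean (axiom 5): no — w1 S w4 and w1 S w7, but not w4 S w7.
So F validates K, KB; KTB would additionally require S to be reflexive. The strongest is KB.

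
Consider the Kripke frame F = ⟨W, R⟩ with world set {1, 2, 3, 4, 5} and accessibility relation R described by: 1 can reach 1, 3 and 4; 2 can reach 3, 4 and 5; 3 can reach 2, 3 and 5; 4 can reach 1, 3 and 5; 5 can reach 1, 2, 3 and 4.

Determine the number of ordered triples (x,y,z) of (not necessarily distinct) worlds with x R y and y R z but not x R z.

17

Enumerating: (1,3,2), (1,3,5), (1,4,5), (2,3,2), (2,4,1), (2,5,1), (2,5,2), (3,2,4), (3,5,1), (3,5,4), (4,1,4), (4,3,2), (4,5,2), (4,5,4), (5,2,5), (5,3,5), (5,4,5).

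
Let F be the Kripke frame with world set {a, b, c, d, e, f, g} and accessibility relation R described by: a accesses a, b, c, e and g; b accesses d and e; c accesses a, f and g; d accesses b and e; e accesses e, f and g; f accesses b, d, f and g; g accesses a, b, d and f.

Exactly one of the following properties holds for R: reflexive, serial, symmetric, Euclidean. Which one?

Reflexive: no — b is not related to itself.
Serial: yes — every world has a successor (e.g. a R a).
Symmetric: no — a R b but not b R a.
Euclidean: no — a R b and a R c, but not b R c.
Only serial holds.

serial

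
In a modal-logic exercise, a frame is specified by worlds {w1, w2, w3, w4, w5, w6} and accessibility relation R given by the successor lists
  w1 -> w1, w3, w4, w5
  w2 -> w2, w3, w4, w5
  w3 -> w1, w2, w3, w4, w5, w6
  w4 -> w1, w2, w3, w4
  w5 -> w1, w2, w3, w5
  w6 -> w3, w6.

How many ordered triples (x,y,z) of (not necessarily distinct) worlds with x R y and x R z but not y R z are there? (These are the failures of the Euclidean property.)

20

Enumerating: (w1,w4,w5), (w1,w5,w4), (w2,w4,w5), (w2,w5,w4), (w3,w1,w2), (w3,w1,w6), (w3,w2,w1), (w3,w2,w6), (w3,w4,w5), (w3,w4,w6), (w3,w5,w4), (w3,w5,w6), … and 8 more.
Total: 20.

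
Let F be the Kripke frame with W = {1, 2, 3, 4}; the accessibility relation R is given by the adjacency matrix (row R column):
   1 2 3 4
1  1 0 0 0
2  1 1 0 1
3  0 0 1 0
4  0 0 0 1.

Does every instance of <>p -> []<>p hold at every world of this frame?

By correspondence theory, 5 is valid on a frame iff R is Euclidean.
Euclidean: no — 2 R 1 and 2 R 4, but not 1 R 4.

No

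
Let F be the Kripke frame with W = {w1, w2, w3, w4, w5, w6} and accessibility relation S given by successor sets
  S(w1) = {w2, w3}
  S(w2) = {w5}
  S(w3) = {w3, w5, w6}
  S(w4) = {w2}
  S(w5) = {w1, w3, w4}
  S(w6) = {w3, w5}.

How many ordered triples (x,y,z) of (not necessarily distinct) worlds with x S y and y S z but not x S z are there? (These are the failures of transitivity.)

Enumerating: (w1,w2,w5), (w1,w3,w5), (w1,w3,w6), (w2,w5,w1), (w2,w5,w3), (w2,w5,w4), (w3,w5,w1), (w3,w5,w4), (w4,w2,w5), (w5,w1,w2), (w5,w3,w5), (w5,w3,w6), (w5,w4,w2), (w6,w3,w6), (w6,w5,w1), (w6,w5,w4).

16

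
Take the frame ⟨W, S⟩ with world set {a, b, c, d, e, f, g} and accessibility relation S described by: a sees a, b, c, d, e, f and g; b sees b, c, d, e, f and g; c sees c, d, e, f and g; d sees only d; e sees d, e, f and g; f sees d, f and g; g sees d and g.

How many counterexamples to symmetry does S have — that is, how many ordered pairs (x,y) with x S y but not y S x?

Enumerating: (a,b), (a,c), (a,d), (a,e), (a,f), (a,g), (b,c), (b,d), (b,e), (b,f), (b,g), (c,d), … and 9 more.
Total: 21.

21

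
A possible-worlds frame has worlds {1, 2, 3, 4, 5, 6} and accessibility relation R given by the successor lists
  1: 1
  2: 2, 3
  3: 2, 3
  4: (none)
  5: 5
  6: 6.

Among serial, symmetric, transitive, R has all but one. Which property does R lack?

serial

Serial: no — 4 has no R-successor.
Symmetric: yes — every pair in R has its reverse in R.
Transitive: yes — every two-step R-path is closed by a direct edge.
Only serial fails.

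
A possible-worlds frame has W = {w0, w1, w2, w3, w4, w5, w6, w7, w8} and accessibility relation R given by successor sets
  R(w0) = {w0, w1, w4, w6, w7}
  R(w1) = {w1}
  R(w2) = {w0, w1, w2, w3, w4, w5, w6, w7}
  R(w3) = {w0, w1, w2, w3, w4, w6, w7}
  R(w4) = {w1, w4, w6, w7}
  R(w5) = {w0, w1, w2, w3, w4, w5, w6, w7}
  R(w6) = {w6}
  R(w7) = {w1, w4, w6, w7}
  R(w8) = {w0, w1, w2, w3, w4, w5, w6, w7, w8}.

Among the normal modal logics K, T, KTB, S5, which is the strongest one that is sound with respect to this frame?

T

Reflexive (axiom T): yes — every world is R-related to itself.
Symmetric (axiom B): no — w0 R w1 but not w1 R w0.
Euclidean (axiom 5): no — w0 R w1 and w0 R w4, but not w1 R w4.
So F validates K, T; KTB would additionally require R to be symmetric. The strongest is T.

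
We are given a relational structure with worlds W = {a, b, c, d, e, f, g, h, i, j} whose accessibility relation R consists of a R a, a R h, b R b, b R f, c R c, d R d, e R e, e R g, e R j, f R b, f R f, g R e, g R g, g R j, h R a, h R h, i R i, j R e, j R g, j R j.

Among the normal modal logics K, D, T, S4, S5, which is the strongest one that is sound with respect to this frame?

Serial (axiom D): yes — every world has a successor (e.g. a R a).
Reflexive (axiom T): yes — every world is R-related to itself.
Transitive (axiom 4): yes — every two-step R-path is closed by a direct edge.
Euclidean (axiom 5): yes — any two successors of a common world are R-related.
So F validates K, D, T, S4, S5. The strongest is S5.

S5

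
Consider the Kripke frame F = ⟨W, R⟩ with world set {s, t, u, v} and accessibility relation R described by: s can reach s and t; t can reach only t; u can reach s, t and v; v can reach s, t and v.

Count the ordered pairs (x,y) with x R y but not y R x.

6

Enumerating: (s,t), (u,s), (u,t), (u,v), (v,s), (v,t).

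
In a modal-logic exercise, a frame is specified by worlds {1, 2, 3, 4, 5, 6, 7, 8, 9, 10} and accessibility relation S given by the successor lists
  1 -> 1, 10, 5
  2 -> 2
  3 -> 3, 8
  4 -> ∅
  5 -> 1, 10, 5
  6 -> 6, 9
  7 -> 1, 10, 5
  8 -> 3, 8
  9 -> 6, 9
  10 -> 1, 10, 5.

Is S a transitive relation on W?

Yes

Transitive: yes — every two-step S-path is closed by a direct edge.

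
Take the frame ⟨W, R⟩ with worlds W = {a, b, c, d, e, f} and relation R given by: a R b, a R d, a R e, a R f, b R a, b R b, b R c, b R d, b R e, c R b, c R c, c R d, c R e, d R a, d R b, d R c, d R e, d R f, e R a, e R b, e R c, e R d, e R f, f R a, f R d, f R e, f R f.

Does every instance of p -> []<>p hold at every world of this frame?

Axiom B corresponds to the accessibility relation being symmetric.
Symmetric: yes — every pair in R has its reverse in R.

Yes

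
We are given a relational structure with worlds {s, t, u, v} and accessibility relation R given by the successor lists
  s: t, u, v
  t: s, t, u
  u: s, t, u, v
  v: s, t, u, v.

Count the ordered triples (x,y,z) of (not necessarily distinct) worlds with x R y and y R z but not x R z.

Enumerating: (s,t,s), (s,u,s), (s,v,s), (t,s,v), (t,u,v).

5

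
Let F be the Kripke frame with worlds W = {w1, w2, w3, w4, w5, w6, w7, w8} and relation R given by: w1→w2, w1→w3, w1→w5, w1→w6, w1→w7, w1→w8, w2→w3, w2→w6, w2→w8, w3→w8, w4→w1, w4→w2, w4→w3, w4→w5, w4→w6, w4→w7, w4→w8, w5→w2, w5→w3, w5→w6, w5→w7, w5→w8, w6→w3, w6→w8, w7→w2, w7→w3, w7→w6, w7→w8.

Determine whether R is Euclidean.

Euclidean: no — w1 R w2 and w1 R w5, but not w2 R w5.

No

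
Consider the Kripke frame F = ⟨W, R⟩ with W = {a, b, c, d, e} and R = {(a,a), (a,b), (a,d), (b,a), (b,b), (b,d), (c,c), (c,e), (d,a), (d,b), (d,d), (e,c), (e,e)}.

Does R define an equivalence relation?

Yes

Reflexive: yes — every world is R-related to itself.
Symmetric: yes — every pair in R has its reverse in R.
Transitive: yes — every two-step R-path is closed by a direct edge.
So R is an equivalence relation.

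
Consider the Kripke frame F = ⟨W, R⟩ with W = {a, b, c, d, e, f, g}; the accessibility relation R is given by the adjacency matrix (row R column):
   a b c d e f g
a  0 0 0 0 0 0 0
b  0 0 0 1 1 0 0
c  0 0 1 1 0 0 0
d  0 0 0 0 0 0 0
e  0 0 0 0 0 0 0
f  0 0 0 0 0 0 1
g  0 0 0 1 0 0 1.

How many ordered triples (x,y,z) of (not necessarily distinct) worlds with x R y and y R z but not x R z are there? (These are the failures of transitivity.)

1

Enumerating: (f,g,d).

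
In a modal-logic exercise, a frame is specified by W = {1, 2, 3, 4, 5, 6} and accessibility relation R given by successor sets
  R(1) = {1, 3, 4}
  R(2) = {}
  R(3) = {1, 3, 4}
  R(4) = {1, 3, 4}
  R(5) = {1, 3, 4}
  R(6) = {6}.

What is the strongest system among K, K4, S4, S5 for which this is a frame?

K4

Transitive (axiom 4): yes — every two-step R-path is closed by a direct edge.
Reflexive (axiom T): no — 2 is not related to itself.
Euclidean (axiom 5): yes — any two successors of a common world are R-related.
So F validates K, K4; S4 would additionally require R to be reflexive. The strongest is K4.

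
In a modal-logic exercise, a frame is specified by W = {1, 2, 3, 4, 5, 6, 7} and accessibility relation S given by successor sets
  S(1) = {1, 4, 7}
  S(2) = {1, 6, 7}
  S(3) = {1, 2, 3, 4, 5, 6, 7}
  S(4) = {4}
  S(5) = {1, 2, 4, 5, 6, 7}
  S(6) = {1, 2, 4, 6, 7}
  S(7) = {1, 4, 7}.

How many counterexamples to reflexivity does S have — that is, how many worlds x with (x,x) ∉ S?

1

Enumerating: 2.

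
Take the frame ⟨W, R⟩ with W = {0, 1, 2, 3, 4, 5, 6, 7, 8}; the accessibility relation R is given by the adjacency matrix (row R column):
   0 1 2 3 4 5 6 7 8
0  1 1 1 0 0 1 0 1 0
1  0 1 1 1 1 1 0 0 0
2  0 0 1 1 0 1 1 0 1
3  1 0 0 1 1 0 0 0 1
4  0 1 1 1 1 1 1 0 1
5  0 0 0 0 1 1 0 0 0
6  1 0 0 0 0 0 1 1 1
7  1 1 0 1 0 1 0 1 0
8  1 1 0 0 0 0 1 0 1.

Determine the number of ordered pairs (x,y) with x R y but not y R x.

22

Enumerating: (0,1), (0,2), (0,5), (1,2), (1,3), (1,5), (2,3), (2,5), (2,6), (2,8), (3,0), (3,8), … and 10 more.
Total: 22.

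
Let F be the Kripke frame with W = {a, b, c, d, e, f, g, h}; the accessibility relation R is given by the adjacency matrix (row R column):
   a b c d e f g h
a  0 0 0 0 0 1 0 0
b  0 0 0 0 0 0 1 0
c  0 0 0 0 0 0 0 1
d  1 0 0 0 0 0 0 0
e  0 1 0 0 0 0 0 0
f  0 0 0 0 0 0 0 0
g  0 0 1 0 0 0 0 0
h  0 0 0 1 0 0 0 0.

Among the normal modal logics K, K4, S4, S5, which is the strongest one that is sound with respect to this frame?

K

Transitive (axiom 4): no — b R g and g R c, but not b R c.
Reflexive (axiom T): no — a is not related to itself.
Euclidean (axiom 5): no — a R f and a R f, but not f R f.
So F validates K; K4 would additionally require R to be transitive. The strongest is K.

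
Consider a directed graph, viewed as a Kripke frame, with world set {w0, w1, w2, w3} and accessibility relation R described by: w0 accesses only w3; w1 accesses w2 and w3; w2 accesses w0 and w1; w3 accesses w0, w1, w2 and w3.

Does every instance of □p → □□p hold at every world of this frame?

Axiom 4 corresponds to the accessibility relation being transitive.
Transitive: no — w0 R w3 and w3 R w1, but not w0 R w1.

No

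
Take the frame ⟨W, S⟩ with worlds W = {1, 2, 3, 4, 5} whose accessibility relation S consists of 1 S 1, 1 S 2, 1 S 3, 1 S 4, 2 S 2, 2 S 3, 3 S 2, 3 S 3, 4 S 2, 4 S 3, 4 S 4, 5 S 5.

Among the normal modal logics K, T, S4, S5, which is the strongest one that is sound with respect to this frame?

S4

Reflexive (axiom T): yes — every world is S-related to itself.
Transitive (axiom 4): yes — every two-step S-path is closed by a direct edge.
Euclidean (axiom 5): no — 1 S 2 and 1 S 4, but not 2 S 4.
So F validates K, T, S4; S5 would additionally require S to be Euclidean. The strongest is S4.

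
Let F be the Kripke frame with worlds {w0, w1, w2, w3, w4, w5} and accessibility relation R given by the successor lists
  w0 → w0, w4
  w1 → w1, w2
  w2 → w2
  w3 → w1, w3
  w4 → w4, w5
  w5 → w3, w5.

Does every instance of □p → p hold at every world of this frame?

By correspondence theory, T is valid on a frame iff R is reflexive.
Reflexive: yes — every world is R-related to itself.

Yes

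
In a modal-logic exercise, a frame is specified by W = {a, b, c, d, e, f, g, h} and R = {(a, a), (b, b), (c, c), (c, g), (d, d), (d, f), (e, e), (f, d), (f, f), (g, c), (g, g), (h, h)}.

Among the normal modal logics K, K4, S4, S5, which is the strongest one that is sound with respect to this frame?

S5

Transitive (axiom 4): yes — every two-step R-path is closed by a direct edge.
Reflexive (axiom T): yes — every world is R-related to itself.
Euclidean (axiom 5): yes — any two successors of a common world are R-related.
So F validates K, K4, S4, S5. The strongest is S5.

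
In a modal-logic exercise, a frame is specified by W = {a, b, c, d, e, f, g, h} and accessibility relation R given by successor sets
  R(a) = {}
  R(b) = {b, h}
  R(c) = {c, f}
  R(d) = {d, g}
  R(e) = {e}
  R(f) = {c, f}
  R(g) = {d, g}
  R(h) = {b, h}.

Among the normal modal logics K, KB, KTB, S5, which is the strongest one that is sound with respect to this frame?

KB

Symmetric (axiom B): yes — every pair in R has its reverse in R.
Reflexive (axiom T): no — a is not related to itself.
Euclidean (axiom 5): yes — any two successors of a common world are R-related.
So F validates K, KB; KTB would additionally require R to be reflexive. The strongest is KB.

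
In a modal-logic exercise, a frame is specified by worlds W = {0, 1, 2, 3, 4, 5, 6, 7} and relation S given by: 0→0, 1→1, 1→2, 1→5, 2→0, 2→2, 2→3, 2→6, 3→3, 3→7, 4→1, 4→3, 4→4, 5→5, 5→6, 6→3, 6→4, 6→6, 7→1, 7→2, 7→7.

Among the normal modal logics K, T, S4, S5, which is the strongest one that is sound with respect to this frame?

T

Reflexive (axiom T): yes — every world is S-related to itself.
Transitive (axiom 4): no — 1 S 2 and 2 S 0, but not 1 S 0.
Euclidean (axiom 5): no — 1 S 2 and 1 S 5, but not 2 S 5.
So F validates K, T; S4 would additionally require S to be transitive. The strongest is T.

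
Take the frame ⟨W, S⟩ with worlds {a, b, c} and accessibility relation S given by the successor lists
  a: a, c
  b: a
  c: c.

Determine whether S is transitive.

Transitive: no — b S a and a S c, but not b S c.

No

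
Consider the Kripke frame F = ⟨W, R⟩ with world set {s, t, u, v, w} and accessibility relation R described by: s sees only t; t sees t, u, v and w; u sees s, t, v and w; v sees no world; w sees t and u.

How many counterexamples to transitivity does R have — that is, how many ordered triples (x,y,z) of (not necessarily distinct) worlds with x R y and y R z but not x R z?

11

Enumerating: (s,t,u), (s,t,v), (s,t,w), (t,u,s), (u,t,u), (u,w,u), (w,t,v), (w,t,w), (w,u,s), (w,u,v), (w,u,w).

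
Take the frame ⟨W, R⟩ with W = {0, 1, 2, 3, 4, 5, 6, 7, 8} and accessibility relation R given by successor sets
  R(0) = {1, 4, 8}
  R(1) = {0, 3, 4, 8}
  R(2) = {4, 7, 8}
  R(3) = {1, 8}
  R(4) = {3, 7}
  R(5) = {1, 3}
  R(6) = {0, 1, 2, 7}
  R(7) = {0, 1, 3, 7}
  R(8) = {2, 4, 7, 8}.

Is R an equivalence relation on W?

Reflexive: no — 0 is not related to itself.
Symmetric: no — 0 R 4 but not 4 R 0.
Transitive: no — 0 R 1 and 1 R 3, but not 0 R 3.
So R is not an equivalence relation.

No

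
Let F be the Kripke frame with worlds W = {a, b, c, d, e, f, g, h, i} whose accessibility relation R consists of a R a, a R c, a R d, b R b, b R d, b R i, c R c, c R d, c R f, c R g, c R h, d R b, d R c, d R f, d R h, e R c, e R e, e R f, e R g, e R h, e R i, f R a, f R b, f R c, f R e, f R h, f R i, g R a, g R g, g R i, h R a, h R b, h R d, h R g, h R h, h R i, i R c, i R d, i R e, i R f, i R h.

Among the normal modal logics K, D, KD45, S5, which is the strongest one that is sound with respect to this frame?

Serial (axiom D): yes — every world has a successor (e.g. a R a).
Euclidean (axiom 5): no — b R d and b R i, but not d R i.
Transitive (axiom 4): no — a R c and c R f, but not a R f.
Reflexive (axiom T): no — d is not related to itself.
So F validates K, D; KD45 would additionally require R to be Euclidean and transitive. The strongest is D.

D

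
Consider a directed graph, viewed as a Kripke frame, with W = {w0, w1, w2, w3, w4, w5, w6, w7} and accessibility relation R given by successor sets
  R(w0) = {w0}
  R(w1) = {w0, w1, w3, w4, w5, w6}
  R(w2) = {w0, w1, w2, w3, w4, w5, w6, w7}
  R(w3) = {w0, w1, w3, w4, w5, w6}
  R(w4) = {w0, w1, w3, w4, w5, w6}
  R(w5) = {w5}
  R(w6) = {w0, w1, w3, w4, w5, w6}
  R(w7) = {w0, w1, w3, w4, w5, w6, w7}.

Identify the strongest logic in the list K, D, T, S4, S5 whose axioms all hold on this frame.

S4

Serial (axiom D): yes — every world has a successor (e.g. w0 R w0).
Reflexive (axiom T): yes — every world is R-related to itself.
Transitive (axiom 4): yes — every two-step R-path is closed by a direct edge.
Euclidean (axiom 5): no — w1 R w0 and w1 R w3, but not w0 R w3.
So F validates K, D, T, S4; S5 would additionally require R to be Euclidean. The strongest is S4.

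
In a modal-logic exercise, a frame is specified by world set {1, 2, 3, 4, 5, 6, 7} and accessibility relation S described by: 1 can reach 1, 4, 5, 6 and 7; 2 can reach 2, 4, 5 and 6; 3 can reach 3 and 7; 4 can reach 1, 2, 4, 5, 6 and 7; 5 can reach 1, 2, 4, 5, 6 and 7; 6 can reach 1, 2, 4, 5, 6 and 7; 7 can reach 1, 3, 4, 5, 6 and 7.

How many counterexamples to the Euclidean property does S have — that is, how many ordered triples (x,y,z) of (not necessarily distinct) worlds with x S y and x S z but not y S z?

Enumerating: (4,1,2), (4,2,1), (4,2,7), (4,7,2), (5,1,2), (5,2,1), (5,2,7), (5,7,2), (6,1,2), (6,2,1), (6,2,7), (6,7,2), … and 8 more.
Total: 20.

20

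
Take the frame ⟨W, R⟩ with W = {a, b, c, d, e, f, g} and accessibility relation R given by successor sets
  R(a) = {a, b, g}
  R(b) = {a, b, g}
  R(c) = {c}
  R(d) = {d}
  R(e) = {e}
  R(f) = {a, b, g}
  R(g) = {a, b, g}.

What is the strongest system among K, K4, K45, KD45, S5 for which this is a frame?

Transitive (axiom 4): yes — every two-step R-path is closed by a direct edge.
Euclidean (axiom 5): yes — any two successors of a common world are R-related.
Serial (axiom D): yes — every world has a successor (e.g. a R a).
Reflexive (axiom T): no — f is not related to itself.
So F validates K, K4, K45, KD45; S5 would additionally require R to be reflexive. The strongest is KD45.

KD45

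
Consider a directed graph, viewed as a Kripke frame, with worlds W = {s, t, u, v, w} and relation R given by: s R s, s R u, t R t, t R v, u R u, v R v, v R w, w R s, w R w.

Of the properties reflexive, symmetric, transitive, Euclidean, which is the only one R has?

reflexive

Reflexive: yes — every world is R-related to itself.
Symmetric: no — s R u but not u R s.
Transitive: no — t R v and v R w, but not t R w.
Euclidean: no — s R u and s R s, but not u R s.
Only reflexive holds.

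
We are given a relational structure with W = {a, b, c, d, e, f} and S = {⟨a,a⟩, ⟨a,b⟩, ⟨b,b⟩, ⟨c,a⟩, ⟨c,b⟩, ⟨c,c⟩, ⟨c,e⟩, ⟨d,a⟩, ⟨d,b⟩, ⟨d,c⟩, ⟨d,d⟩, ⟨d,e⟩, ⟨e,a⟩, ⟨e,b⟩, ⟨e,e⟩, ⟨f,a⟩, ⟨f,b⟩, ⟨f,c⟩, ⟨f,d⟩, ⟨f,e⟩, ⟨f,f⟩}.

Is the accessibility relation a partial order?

Reflexive: yes — every world is S-related to itself.
Transitive: yes — every two-step S-path is closed by a direct edge.
Antisymmetric: yes — no distinct pair is related both ways.
So S is a partial order.

Yes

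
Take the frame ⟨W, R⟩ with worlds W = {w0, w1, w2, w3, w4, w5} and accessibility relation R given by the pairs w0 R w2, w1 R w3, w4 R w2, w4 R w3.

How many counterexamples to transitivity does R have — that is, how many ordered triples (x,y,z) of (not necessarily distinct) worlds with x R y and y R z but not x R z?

0

R is transitive; there are no such tuples.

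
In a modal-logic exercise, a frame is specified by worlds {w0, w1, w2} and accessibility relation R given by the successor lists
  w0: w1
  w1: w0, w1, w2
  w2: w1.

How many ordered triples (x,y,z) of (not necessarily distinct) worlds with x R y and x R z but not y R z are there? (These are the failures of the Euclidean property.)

4

Enumerating: (w1,w0,w0), (w1,w0,w2), (w1,w2,w0), (w1,w2,w2).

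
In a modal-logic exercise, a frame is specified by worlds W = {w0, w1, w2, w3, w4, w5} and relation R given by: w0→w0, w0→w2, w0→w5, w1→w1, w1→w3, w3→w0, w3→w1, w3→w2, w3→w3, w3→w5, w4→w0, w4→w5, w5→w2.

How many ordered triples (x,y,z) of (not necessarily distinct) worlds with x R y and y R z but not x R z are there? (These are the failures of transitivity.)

5

Enumerating: (w1,w3,w0), (w1,w3,w2), (w1,w3,w5), (w4,w0,w2), (w4,w5,w2).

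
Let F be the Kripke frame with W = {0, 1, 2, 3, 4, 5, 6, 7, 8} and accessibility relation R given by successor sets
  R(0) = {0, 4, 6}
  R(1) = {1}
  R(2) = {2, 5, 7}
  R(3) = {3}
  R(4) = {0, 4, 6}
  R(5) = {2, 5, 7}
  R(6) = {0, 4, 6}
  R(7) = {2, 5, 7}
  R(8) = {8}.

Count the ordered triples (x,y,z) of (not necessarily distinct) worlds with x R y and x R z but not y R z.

R is Euclidean; there are no such tuples.

0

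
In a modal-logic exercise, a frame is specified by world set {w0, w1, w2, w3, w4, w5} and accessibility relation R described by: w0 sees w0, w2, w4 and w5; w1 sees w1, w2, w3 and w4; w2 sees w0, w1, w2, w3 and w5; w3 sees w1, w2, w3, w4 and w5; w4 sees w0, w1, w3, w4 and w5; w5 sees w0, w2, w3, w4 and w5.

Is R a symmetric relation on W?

Yes

Symmetric: yes — every pair in R has its reverse in R.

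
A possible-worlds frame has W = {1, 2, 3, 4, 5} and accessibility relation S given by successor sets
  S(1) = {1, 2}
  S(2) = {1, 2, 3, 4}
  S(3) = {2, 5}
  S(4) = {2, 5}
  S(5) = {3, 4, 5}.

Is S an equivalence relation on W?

No

Reflexive: no — 3 is not related to itself.
Symmetric: yes — every pair in S has its reverse in S.
Transitive: no — 1 S 2 and 2 S 3, but not 1 S 3.
So S is not an equivalence relation.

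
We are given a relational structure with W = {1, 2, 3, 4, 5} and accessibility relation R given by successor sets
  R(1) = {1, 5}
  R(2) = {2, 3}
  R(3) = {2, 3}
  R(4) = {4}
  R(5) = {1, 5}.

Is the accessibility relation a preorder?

Yes

Reflexive: yes — every world is R-related to itself.
Transitive: yes — every two-step R-path is closed by a direct edge.
So R is a preorder.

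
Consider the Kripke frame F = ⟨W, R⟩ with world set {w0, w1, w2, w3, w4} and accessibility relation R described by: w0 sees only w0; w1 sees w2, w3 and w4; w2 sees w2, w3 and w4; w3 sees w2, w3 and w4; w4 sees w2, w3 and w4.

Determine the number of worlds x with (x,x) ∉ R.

1

Enumerating: w1.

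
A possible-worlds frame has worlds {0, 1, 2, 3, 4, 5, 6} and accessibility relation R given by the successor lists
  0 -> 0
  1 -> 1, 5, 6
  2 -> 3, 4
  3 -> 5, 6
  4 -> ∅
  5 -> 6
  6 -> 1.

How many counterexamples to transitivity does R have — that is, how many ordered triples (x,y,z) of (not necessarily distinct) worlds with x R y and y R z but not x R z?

6

Enumerating: (2,3,5), (2,3,6), (3,6,1), (5,6,1), (6,1,5), (6,1,6).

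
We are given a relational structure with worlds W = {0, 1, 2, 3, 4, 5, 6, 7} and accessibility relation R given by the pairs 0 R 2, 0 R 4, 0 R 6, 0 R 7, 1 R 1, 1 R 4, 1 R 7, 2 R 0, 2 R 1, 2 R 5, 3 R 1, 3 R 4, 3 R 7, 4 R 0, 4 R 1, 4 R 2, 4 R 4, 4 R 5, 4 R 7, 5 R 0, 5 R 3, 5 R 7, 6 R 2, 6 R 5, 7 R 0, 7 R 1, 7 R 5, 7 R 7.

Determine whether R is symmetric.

Symmetric: no — 0 R 6 but not 6 R 0.

No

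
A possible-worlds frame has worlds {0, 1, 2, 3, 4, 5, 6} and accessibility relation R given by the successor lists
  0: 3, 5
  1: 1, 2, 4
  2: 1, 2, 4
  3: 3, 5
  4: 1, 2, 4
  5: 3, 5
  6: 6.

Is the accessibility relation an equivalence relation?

Reflexive: no — 0 is not related to itself.
Symmetric: no — 0 R 3 but not 3 R 0.
Transitive: yes — every two-step R-path is closed by a direct edge.
So R is not an equivalence relation.

No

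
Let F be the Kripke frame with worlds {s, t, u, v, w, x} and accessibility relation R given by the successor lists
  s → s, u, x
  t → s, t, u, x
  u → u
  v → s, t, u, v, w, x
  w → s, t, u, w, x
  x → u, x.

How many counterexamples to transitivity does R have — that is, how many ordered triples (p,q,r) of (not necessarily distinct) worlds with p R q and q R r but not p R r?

0

R is transitive; there are no such tuples.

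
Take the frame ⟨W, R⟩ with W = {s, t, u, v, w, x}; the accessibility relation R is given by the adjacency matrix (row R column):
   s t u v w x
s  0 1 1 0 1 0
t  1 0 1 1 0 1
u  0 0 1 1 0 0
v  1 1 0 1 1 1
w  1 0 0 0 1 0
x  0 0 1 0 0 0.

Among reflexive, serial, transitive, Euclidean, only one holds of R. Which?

serial

Reflexive: no — s is not related to itself.
Serial: yes — every world has a successor (e.g. s R t).
Transitive: no — s R t and t R v, but not s R v.
Euclidean: no — s R t and s R w, but not t R w.
Only serial holds.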